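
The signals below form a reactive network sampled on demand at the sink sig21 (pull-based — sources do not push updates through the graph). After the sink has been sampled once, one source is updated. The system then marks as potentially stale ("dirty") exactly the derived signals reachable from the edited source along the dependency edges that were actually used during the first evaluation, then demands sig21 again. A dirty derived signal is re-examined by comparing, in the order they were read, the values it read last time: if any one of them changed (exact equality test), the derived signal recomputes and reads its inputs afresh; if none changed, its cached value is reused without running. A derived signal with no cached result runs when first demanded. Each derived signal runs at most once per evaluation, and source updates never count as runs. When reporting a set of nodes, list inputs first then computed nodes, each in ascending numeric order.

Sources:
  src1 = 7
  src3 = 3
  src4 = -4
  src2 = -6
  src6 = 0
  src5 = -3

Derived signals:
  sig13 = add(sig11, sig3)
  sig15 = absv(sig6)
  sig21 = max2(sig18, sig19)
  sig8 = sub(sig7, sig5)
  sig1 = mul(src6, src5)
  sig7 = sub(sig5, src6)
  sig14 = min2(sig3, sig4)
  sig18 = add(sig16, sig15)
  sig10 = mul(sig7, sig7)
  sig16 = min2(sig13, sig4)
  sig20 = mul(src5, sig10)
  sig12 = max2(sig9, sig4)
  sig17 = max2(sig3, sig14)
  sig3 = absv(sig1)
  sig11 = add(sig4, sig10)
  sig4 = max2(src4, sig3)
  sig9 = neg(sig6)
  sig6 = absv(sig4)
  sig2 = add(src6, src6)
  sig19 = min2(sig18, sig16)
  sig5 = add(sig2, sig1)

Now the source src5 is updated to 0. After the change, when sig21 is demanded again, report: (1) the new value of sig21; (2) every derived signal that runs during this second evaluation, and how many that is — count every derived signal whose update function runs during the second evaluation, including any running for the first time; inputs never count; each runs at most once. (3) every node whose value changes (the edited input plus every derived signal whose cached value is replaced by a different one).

Initial pass — values computed on the first demand:
  sig1 = mul(0, -3) = 0
  sig2 = add(0, 0) = 0
  sig3 = absv(0) = 0
  sig4 = max2(-4, 0) = 0
  sig5 = add(0, 0) = 0
  sig6 = absv(0) = 0
  sig7 = sub(0, 0) = 0
  sig10 = mul(0, 0) = 0
  sig11 = add(0, 0) = 0
  sig13 = add(0, 0) = 0
  sig15 = absv(0) = 0
  sig16 = min2(0, 0) = 0
  sig18 = add(0, 0) = 0
  sig19 = min2(0, 0) = 0
  sig21 = max2(0, 0) = 0

Second demand — change propagation:
  sig1: re-runs because src5 -3->0; new result 0 (unchanged).
  sig3: re-examined; everything it read last time is the same (sig1 unchanged) — cache 0 kept, no run.
  sig4: re-examined; everything it read last time is the same (src4 unchanged, sig3 unchanged) — cache 0 kept, no run.
  sig5: re-examined; everything it read last time is the same (sig2 unchanged, sig1 unchanged) — cache 0 kept, no run.
  sig6: re-examined; everything it read last time is the same (sig4 unchanged) — cache 0 kept, no run.
  sig7: re-examined; everything it read last time is the same (sig5 unchanged, src6 unchanged) — cache 0 kept, no run.
  sig10: re-examined; everything it read last time is the same (sig7 unchanged, sig7 unchanged) — cache 0 kept, no run.
  sig11: re-examined; everything it read last time is the same (sig4 unchanged, sig10 unchanged) — cache 0 kept, no run.
  sig13: re-examined; everything it read last time is the same (sig11 unchanged, sig3 unchanged) — cache 0 kept, no run.
  sig15: re-examined; everything it read last time is the same (sig6 unchanged) — cache 0 kept, no run.
  sig16: re-examined; everything it read last time is the same (sig13 unchanged, sig4 unchanged) — cache 0 kept, no run.
  sig18: re-examined; everything it read last time is the same (sig16 unchanged, sig15 unchanged) — cache 0 kept, no run.
  sig19: re-examined; everything it read last time is the same (sig18 unchanged, sig16 unchanged) — cache 0 kept, no run.
  sig21: re-examined; everything it read last time is the same (sig18 unchanged, sig19 unchanged) — cache 0 kept, no run.

The important point: sig1 recomputes to an identical value, and the output ends up unchanged.

sig21 now evaluates to 0.
Run set: sig1 (1 run).
Changed values: src5.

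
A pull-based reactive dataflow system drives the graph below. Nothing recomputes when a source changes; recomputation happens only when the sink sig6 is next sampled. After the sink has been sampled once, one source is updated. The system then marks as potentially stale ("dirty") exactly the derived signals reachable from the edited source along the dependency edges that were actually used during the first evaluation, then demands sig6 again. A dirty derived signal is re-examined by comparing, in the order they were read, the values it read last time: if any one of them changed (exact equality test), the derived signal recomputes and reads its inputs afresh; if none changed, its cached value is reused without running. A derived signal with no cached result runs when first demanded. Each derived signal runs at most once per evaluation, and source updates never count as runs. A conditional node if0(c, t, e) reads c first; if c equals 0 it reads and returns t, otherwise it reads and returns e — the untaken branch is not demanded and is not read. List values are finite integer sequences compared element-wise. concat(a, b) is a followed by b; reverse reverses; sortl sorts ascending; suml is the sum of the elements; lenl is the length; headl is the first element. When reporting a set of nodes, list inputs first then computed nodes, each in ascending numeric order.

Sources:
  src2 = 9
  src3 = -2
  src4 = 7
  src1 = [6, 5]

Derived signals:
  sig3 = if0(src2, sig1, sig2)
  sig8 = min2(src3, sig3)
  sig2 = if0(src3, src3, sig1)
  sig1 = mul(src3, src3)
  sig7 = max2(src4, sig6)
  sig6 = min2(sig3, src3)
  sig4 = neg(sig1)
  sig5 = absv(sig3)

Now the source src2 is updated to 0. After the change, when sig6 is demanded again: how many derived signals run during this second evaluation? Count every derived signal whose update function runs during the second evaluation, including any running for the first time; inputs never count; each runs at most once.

Derived signals that run: sig3 — 1 in total.
Key observation: the change is absorbed at sig3 — it re-runs but produces the same value, and the output's value is unchanged.

First evaluation (everything demanded from the output):
  sig1 = mul(-2, -2) = 4
  sig2 = if0(src3=-2 -> else branch sig1) = 4
  sig3 = if0(src2=9 -> else branch sig2) = 4
  sig6 = min2(4, -2) = -2

Propagation after the edit:
  sig3: runs — src2 9->0; result 4 (same value as before).
  sig6: checked — values it read are unchanged (sig3 unchanged, src3 unchanged); reused cached -2 without running.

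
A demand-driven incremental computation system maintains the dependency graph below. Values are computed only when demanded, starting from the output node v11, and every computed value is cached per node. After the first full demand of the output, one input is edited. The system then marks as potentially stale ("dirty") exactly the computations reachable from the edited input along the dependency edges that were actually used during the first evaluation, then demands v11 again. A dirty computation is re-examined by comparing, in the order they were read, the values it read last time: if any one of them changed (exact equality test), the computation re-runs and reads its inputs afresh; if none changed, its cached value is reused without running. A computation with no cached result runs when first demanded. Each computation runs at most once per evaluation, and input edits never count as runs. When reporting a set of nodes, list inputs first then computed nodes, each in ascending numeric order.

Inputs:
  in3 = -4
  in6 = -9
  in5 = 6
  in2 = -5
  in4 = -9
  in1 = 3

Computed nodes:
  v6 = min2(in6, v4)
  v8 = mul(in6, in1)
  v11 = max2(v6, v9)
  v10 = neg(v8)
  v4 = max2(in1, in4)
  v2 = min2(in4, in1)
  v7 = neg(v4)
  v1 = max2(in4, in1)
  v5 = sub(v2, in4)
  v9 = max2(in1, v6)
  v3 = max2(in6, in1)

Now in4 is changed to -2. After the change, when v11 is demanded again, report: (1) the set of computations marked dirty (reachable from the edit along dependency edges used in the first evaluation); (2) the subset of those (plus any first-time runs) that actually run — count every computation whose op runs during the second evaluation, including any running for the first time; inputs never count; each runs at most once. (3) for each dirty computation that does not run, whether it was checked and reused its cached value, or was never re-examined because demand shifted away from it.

First evaluation (everything demanded from the output):
  v4 = max2(3, -9) = 3
  v6 = min2(-9, 3) = -9
  v9 = max2(3, -9) = 3
  v11 = max2(-9, 3) = 3

Propagation after the edit:
  v4: runs — in4 -9->-2; result 3 (same value as before).
  v6: checked — values it read are unchanged (in6 unchanged, v4 unchanged); reused cached -9 without running.
  v9: checked — values it read are unchanged (in1 unchanged, v6 unchanged); reused cached 3 without running.
  v11: checked — values it read are unchanged (v6 unchanged, v9 unchanged); reused cached 3 without running.

Key observation: the change is absorbed at v4 — it re-runs but produces the same value, and the output's value is unchanged.

Marked dirty: v4, v6, v9, v11.
Computations that run: v4 — 1 in total.
Checked but reused from cache: v6, v9, v11.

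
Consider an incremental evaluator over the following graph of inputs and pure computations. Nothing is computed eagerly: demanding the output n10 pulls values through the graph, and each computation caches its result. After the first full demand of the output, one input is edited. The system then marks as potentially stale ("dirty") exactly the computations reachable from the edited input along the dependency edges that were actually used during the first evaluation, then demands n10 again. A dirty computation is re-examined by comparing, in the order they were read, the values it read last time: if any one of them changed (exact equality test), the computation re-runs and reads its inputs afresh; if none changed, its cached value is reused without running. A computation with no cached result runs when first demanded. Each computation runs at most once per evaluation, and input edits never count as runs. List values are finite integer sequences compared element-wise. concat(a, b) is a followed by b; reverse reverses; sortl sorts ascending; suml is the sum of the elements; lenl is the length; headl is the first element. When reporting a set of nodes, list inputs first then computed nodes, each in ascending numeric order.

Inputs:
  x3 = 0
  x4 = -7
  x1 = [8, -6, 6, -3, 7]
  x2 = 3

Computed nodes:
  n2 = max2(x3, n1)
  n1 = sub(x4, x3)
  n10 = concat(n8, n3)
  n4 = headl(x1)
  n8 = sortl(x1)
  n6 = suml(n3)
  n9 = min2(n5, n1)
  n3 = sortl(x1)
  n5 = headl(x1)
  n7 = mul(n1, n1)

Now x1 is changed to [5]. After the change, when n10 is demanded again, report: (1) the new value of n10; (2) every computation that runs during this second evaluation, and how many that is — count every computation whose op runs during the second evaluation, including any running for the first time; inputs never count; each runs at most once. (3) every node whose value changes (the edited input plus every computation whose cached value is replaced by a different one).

n10 now evaluates to [5, 5].
Run set: n3, n8, n10 (3 run).
Changed values: x1, n3, n8, n10.

Initial pass — values computed on the first demand:
  n3 = sortl([8, -6, 6, -3, 7]) = [-6, -3, 6, 7, 8]
  n8 = sortl([8, -6, 6, -3, 7]) = [-6, -3, 6, 7, 8]
  n10 = concat([-6, -3, 6, 7, 8], [-6, -3, 6, 7, 8]) = [-6, -3, 6, 7, 8, -6, -3, 6, 7, 8]

Second demand — change propagation:
  n3: re-runs because x1 [8, -6, 6, -3, 7]->[5]; new result [5].
  n8: re-runs because x1 [8, -6, 6, -3, 7]->[5]; new result [5].
  n10: re-runs because n8 [-6, -3, 6, 7, 8]->[5]; n3 [-6, -3, 6, 7, 8]->[5]; new result [5, 5].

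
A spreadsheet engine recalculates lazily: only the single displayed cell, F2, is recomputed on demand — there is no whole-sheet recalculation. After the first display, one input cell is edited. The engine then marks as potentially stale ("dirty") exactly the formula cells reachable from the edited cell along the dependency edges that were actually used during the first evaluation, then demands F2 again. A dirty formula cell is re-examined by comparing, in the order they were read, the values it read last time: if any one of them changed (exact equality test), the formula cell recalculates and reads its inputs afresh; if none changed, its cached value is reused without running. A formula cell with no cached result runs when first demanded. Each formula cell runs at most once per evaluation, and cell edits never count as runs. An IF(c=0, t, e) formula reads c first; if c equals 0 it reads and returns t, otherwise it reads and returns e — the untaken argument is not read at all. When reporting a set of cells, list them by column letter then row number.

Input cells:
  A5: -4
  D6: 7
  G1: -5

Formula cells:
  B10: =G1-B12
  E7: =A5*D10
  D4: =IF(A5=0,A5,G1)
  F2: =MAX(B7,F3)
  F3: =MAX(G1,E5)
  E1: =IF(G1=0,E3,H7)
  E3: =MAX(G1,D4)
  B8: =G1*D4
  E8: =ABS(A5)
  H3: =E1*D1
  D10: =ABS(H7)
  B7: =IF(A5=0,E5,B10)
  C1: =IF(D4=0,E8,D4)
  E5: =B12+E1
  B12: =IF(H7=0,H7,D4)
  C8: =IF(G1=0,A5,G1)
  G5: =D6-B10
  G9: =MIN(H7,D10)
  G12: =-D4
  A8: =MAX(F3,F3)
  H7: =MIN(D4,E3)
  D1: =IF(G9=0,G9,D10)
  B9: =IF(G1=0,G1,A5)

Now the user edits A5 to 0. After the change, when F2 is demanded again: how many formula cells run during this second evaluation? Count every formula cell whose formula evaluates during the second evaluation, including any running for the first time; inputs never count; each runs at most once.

Formula cells that run: B7, B12, D4, E1, E3, E5, F2, F3, H7 — 9 in total.
Key observation: a condition flipped, so demand moved to the other branch — B10 is never re-examined.

First evaluation (everything demanded from the output):
  D4 = IF(A5=0: A5=-4 -> else branch G1) = -5
  E3 = MAX(-5, -5) = -5
  H7 = MIN(-5, -5) = -5
  B12 = IF(H7=0: H7=-5 -> else branch D4) = -5
  B10 = -5 - -5 = 0
  E1 = IF(G1=0: G1=-5 -> else branch H7) = -5
  E5 = -5 + -5 = -10
  B7 = IF(A5=0: A5=-4 -> else branch B10) = 0
  F3 = MAX(-5, -10) = -5
  F2 = MAX(0, -5) = 0

Propagation after the edit:
  D4: runs — A5 -4->0; result 0.
  E3: runs — D4 -5->0; result 0.
  H7: runs — D4 -5->0; E3 -5->0; result 0.
  B12: runs — H7 -5->0; D4 -5->0; result 0.
  B10: marked dirty but never re-examined — demand shifted away from it.
  E1: runs — H7 -5->0; result 0.
  E5: runs — B12 -5->0; E1 -5->0; result 0.
  B7: runs — A5 -4->0; result 0 (same value as before).
  F3: runs — E5 -10->0; result 0.
  F2: runs — F3 -5->0; result 0 (same value as before).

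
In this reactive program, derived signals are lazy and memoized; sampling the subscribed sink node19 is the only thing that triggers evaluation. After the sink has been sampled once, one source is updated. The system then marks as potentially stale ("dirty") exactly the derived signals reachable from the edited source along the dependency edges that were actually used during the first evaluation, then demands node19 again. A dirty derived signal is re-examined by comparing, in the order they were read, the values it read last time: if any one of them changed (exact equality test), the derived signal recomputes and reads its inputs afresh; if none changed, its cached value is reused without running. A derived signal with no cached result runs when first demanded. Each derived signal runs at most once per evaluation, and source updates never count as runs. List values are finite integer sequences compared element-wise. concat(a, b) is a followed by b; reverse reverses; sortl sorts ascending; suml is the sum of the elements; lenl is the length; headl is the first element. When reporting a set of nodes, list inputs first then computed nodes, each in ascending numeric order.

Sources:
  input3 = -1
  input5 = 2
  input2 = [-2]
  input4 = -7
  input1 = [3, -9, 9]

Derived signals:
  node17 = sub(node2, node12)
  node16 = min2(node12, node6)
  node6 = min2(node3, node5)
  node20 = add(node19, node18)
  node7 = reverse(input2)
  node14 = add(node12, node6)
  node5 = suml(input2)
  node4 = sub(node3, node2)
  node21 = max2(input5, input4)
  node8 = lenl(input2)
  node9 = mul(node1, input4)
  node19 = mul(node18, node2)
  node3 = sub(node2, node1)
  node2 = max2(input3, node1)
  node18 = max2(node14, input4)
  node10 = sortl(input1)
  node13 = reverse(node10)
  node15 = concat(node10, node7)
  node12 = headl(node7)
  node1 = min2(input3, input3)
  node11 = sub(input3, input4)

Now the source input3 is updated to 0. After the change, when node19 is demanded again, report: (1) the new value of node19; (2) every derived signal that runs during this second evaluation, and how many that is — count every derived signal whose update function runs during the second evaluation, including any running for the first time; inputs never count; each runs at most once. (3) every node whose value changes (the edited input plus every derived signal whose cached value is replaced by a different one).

First demand of the output computes:
  node1 = min2(-1, -1) = -1
  node2 = max2(-1, -1) = -1
  node3 = sub(-1, -1) = 0
  node5 = suml([-2]) = -2
  node6 = min2(0, -2) = -2
  node7 = reverse([-2]) = [-2]
  node12 = headl([-2]) = -2
  node14 = add(-2, -2) = -4
  node18 = max2(-4, -7) = -4
  node19 = mul(-4, -1) = 4

After the edit, cleaning proceeds:
  node1: a read changed (input3 -1->0; input3 -1->0) — executes, giving 0.
  node2: a read changed (input3 -1->0; node1 -1->0) — executes, giving 0.
  node3: a read changed (node2 -1->0; node1 -1->0) — executes, giving 0 — identical to its old value.
  node6: dirty, but its reads are unchanged (node3 unchanged, node5 unchanged); cached -2 stands.
  node14: dirty, but its reads are unchanged (node12 unchanged, node6 unchanged); cached -4 stands.
  node18: dirty, but its reads are unchanged (node14 unchanged, input4 unchanged); cached -4 stands.
  node19: a read changed (node2 -1->0) — executes, giving 0.

Note where the cutoff bites: node6 is checked, finds nothing changed, and keeps its cache.

Demanding node19 again yields 0.
4 derived signals run: node1, node2, node3, node19.
The nodes whose values change: input3, node1, node2, node19.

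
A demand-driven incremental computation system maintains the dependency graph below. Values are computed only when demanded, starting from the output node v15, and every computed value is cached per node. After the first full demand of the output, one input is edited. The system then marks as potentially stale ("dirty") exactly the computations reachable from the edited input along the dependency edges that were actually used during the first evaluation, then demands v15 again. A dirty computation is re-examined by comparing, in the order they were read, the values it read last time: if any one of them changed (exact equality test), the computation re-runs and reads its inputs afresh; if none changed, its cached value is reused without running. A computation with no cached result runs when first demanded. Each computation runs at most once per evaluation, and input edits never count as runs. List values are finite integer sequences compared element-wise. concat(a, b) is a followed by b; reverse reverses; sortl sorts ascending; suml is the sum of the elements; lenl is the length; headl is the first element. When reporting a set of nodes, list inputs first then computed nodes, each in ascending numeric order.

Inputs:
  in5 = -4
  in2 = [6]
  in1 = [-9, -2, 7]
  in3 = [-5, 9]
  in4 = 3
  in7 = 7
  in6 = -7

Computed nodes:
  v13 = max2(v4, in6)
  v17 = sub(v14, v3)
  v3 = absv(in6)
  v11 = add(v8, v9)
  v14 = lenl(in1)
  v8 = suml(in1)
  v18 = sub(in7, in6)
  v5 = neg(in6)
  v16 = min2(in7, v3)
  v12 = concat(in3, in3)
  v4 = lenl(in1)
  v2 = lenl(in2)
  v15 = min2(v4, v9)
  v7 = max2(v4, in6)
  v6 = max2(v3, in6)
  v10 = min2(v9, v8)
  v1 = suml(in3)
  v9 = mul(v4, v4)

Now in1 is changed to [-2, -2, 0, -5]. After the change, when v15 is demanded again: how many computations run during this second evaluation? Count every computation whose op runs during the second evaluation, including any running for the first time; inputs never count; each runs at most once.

Computations that run: v4, v9, v15 — 3 in total.

First evaluation (everything demanded from the output):
  v4 = lenl([-9, -2, 7]) = 3
  v9 = mul(3, 3) = 9
  v15 = min2(3, 9) = 3

Propagation after the edit:
  v4: runs — in1 [-9, -2, 7]->[-2, -2, 0, -5]; result 4.
  v9: runs — v4 3->4; v4 3->4; result 16.
  v15: runs — v4 3->4; v9 9->16; result 4.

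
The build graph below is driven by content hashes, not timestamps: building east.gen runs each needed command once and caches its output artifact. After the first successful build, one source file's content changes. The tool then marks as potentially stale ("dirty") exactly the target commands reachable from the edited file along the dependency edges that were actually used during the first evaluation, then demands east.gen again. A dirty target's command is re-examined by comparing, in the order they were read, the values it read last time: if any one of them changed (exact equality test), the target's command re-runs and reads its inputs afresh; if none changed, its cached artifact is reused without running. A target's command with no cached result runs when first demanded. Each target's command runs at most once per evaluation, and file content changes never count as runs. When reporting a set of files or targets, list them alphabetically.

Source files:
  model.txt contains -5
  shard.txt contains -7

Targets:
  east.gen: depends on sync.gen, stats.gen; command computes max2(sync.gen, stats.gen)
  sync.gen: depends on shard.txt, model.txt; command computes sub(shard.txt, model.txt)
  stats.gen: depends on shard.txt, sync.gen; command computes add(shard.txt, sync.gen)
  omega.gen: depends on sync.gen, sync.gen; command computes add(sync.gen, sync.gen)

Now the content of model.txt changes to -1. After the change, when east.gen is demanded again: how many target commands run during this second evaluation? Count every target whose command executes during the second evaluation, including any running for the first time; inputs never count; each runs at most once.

Initial pass — values computed on the first demand:
  sync.gen = sub(-7, -5) = -2
  stats.gen = add(-7, -2) = -9
  east.gen = max2(-2, -9) = -2

Second demand — change propagation:
  sync.gen: re-runs because model.txt -5->-1; new result -6.
  stats.gen: re-runs because sync.gen -2->-6; new result -13.
  east.gen: re-runs because sync.gen -2->-6; stats.gen -9->-13; new result -6.

Run set: east.gen, stats.gen, sync.gen (3 run).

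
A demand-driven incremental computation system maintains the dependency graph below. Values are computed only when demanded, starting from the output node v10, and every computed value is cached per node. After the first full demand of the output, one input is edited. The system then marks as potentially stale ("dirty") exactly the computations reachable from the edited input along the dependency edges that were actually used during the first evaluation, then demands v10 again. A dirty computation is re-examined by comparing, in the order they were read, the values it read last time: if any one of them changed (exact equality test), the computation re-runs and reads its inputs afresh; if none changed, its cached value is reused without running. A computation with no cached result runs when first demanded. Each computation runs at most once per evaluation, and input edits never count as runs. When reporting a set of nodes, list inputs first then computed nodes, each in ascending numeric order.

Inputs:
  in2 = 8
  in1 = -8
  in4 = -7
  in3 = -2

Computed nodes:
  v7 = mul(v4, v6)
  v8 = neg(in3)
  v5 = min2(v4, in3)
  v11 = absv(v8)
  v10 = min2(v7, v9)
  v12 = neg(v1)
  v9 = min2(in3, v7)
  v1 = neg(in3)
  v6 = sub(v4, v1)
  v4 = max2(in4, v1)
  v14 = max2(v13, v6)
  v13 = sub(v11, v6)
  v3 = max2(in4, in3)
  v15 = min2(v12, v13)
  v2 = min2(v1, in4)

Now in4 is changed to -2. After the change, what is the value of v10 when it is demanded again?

New value of v10: -2.
Key observation: the change is absorbed at v4 — it re-runs but produces the same value, and the output's value is unchanged.

First evaluation (everything demanded from the output):
  v1 = neg(-2) = 2
  v4 = max2(-7, 2) = 2
  v6 = sub(2, 2) = 0
  v7 = mul(2, 0) = 0
  v9 = min2(-2, 0) = -2
  v10 = min2(0, -2) = -2

Propagation after the edit:
  v4: runs — in4 -7->-2; result 2 (same value as before).
  v6: checked — values it read are unchanged (v4 unchanged, v1 unchanged); reused cached 0 without running.
  v7: checked — values it read are unchanged (v4 unchanged, v6 unchanged); reused cached 0 without running.
  v9: checked — values it read are unchanged (in3 unchanged, v7 unchanged); reused cached -2 without running.
  v10: checked — values it read are unchanged (v7 unchanged, v9 unchanged); reused cached -2 without running.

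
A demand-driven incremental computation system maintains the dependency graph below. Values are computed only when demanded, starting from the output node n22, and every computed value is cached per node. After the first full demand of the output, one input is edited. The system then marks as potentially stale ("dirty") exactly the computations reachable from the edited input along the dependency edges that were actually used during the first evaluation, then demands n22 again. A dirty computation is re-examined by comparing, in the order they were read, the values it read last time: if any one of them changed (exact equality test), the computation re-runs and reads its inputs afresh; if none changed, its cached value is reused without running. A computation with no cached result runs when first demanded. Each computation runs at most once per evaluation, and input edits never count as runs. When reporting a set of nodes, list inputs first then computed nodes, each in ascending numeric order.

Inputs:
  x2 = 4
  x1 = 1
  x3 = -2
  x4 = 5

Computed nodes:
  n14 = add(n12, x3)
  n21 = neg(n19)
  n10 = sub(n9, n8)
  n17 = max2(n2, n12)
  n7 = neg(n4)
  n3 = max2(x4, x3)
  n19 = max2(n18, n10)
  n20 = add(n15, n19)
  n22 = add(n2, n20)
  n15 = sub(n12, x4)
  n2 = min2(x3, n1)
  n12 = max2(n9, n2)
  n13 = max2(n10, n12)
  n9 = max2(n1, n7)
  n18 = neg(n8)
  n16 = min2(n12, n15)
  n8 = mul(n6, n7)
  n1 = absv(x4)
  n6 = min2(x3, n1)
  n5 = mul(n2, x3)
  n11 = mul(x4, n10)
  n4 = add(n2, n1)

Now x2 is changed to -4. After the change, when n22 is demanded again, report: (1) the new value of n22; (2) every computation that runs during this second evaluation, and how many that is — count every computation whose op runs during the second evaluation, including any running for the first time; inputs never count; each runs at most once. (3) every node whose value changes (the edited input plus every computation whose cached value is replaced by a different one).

First evaluation (everything demanded from the output):
  n1 = absv(5) = 5
  n2 = min2(-2, 5) = -2
  n4 = add(-2, 5) = 3
  n6 = min2(-2, 5) = -2
  n7 = neg(3) = -3
  n8 = mul(-2, -3) = 6
  n9 = max2(5, -3) = 5
  n10 = sub(5, 6) = -1
  n12 = max2(5, -2) = 5
  n15 = sub(5, 5) = 0
  n18 = neg(6) = -6
  n19 = max2(-6, -1) = -1
  n20 = add(0, -1) = -1
  n22 = add(-2, -1) = -3

Propagation after the edit:
  x2 feeds no computation that the output demands — nothing is marked dirty and nothing runs.

Key observation: x2 is never demanded by the output, so the edit triggers no recomputation at all.

New value of n22: -3.
Computations that run: none — 0 in total.
Values that change: x2.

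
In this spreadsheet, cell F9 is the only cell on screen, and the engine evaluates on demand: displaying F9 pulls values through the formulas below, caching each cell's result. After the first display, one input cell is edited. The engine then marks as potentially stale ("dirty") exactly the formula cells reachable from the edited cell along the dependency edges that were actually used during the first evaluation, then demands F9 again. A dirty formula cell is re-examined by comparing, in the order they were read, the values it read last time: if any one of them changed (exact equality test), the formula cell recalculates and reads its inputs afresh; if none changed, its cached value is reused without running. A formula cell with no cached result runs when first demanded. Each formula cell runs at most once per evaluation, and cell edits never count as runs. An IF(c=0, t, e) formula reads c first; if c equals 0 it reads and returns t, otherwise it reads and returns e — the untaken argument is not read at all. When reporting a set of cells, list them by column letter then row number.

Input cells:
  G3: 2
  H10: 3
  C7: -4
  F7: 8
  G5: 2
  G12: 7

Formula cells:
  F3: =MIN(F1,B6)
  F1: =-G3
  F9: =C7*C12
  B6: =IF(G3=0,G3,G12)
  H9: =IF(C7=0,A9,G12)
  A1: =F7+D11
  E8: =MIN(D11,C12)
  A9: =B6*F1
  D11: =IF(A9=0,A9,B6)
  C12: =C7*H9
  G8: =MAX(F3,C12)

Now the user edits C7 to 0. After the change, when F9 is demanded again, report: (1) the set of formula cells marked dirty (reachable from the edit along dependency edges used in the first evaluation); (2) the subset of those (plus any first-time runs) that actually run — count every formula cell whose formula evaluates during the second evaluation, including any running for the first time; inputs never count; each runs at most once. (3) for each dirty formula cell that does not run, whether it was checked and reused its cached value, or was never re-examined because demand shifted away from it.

Initial pass — values computed on the first demand:
  H9 = IF(C7=0: C7=-4 -> else branch G12) = 7
  C12 = -4 * 7 = -28
  F9 = -4 * -28 = 112

Second demand — change propagation:
  B6: newly demanded (no cache) — executes and yields 7.
  F1: newly demanded (no cache) — executes and yields -2.
  A9: newly demanded (no cache) — executes and yields -14.
  H9: re-runs because C7 -4->0; new result -14.
  C12: re-runs because C7 -4->0; H9 7->-14; new result 0.
  F9: re-runs because C7 -4->0; C12 -28->0; new result 0.

The important point: the flipped condition pulls in fresh nodes; A9, B6, F1 run for the first time.

Dirty set: C12, F9, H9.
Run set: A9, B6, C12, F1, F9, H9 (6 run).
All dirty formula cells ended up running.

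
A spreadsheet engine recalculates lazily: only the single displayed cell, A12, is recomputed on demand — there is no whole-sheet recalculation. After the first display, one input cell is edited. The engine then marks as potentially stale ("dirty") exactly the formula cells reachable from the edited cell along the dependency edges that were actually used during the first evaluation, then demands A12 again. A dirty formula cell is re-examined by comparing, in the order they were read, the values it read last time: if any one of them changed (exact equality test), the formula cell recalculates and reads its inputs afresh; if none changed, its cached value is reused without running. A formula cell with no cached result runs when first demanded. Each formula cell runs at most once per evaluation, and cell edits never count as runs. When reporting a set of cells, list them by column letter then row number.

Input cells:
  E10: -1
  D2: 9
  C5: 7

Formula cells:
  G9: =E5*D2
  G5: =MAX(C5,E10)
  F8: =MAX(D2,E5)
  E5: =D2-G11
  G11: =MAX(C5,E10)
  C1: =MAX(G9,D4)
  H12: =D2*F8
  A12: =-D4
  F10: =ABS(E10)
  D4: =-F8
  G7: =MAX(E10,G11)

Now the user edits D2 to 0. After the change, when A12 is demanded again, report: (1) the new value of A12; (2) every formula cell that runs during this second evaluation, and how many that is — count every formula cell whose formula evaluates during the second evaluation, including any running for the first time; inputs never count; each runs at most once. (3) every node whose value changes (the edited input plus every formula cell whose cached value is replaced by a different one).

New value of A12: 0.
Formula cells that run: A12, D4, E5, F8 — 4 in total.
Values that change: A12, D2, D4, E5, F8.

First evaluation (everything demanded from the output):
  G11 = MAX(7, -1) = 7
  E5 = 9 - 7 = 2
  F8 = MAX(9, 2) = 9
  D4 = -(9) = -9
  A12 = -(-9) = 9

Propagation after the edit:
  E5: runs — D2 9->0; result -7.
  F8: runs — D2 9->0; E5 2->-7; result 0.
  D4: runs — F8 9->0; result 0.
  A12: runs — D4 -9->0; result 0.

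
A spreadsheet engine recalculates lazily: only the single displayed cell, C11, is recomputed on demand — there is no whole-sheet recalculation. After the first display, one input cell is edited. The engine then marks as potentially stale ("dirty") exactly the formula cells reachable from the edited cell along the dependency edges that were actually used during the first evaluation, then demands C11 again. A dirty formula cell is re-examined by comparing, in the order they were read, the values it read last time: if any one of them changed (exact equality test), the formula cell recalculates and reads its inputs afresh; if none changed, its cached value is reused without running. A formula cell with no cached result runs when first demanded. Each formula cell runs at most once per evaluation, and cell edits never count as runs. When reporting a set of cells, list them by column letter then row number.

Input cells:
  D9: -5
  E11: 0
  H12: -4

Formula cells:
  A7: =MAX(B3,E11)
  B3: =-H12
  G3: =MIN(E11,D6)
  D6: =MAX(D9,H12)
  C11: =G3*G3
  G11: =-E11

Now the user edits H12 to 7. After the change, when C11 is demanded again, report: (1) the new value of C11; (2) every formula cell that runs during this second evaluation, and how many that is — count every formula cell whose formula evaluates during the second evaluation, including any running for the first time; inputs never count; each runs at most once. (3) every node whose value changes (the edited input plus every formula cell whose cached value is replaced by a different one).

First evaluation (everything demanded from the output):
  D6 = MAX(-5, -4) = -4
  G3 = MIN(0, -4) = -4
  C11 = -4 * -4 = 16

Propagation after the edit:
  D6: runs — H12 -4->7; result 7.
  G3: runs — D6 -4->7; result 0.
  C11: runs — G3 -4->0; G3 -4->0; result 0.

New value of C11: 0.
Formula cells that run: C11, D6, G3 — 3 in total.
Values that change: C11, D6, G3, H12.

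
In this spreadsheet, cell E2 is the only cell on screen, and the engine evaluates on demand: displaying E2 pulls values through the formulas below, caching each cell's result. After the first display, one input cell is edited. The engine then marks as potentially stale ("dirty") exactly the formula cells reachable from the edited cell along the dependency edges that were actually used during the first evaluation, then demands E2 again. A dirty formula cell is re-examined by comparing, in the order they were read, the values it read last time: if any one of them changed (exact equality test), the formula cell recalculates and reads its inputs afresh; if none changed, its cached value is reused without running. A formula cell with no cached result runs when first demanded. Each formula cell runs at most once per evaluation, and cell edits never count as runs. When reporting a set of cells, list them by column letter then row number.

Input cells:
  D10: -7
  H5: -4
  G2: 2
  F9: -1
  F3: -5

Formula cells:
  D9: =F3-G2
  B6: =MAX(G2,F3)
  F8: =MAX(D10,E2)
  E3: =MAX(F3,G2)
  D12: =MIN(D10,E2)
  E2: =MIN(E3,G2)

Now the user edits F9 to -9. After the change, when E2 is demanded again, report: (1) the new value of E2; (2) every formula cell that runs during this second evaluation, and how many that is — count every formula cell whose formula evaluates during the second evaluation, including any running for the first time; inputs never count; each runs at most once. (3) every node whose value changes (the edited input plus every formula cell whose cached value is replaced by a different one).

Initial pass — values computed on the first demand:
  E3 = MAX(-5, 2) = 2
  E2 = MIN(2, 2) = 2

Second demand — change propagation:
  no demanded computation ever read F9, so the edit dirties nothing and nothing runs.

The important point: nothing the output needs ever reads F9, so the edit is invisible to it.

E2 now evaluates to 2.
Run set: none (0 run).
Changed values: F9.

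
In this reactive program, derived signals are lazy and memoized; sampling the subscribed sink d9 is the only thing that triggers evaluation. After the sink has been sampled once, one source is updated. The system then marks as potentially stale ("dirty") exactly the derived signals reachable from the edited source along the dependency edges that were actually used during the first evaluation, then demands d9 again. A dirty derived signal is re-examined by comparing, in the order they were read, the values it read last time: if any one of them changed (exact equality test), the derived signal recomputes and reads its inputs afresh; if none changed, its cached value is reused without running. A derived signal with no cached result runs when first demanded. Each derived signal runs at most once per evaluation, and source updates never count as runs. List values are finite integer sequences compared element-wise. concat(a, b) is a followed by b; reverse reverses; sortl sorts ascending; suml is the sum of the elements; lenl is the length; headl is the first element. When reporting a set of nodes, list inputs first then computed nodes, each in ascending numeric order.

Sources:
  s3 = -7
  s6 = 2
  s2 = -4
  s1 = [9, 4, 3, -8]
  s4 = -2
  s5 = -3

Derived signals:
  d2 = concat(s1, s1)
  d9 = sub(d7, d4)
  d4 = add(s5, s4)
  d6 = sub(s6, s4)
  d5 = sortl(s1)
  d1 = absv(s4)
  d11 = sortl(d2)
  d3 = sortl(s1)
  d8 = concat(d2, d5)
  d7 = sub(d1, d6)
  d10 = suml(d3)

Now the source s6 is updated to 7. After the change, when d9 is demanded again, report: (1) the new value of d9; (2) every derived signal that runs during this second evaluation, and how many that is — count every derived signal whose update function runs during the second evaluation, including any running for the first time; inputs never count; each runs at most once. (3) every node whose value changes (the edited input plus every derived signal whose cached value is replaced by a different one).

Demanding d9 again yields -2.
3 derived signals run: d6, d7, d9.
The nodes whose values change: s6, d6, d7, d9.

First demand of the output computes:
  d1 = absv(-2) = 2
  d4 = add(-3, -2) = -5
  d6 = sub(2, -2) = 4
  d7 = sub(2, 4) = -2
  d9 = sub(-2, -5) = 3

After the edit, cleaning proceeds:
  d6: a read changed (s6 2->7) — executes, giving 9.
  d7: a read changed (d6 4->9) — executes, giving -7.
  d9: a read changed (d7 -2->-7) — executes, giving -2.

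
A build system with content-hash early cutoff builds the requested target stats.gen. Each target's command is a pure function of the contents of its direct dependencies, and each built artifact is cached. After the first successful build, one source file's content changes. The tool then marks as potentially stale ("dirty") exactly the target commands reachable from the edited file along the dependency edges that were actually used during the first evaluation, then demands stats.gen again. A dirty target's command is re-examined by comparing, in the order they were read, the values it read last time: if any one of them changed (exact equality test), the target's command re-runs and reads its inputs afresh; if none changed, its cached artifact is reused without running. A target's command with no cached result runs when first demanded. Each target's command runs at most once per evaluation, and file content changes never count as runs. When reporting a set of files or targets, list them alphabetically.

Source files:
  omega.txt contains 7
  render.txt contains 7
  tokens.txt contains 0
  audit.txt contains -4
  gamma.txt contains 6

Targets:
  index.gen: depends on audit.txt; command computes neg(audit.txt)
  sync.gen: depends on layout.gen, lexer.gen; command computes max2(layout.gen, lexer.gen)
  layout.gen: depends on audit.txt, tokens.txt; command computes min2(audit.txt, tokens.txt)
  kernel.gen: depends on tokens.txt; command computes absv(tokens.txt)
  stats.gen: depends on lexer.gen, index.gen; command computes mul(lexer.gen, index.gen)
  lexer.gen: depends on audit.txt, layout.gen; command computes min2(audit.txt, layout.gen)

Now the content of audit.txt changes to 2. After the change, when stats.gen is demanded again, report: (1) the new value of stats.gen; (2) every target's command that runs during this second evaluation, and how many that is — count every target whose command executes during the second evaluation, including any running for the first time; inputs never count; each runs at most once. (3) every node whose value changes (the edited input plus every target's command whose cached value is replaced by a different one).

New value of stats.gen: 0.
Target commands that run: index.gen, layout.gen, lexer.gen, stats.gen — 4 in total.
Values that change: audit.txt, index.gen, layout.gen, lexer.gen, stats.gen.

First evaluation (everything demanded from the output):
  index.gen = neg(-4) = 4
  layout.gen = min2(-4, 0) = -4
  lexer.gen = min2(-4, -4) = -4
  stats.gen = mul(-4, 4) = -16

Propagation after the edit:
  index.gen: runs — audit.txt -4->2; result -2.
  layout.gen: runs — audit.txt -4->2; result 0.
  lexer.gen: runs — audit.txt -4->2; layout.gen -4->0; result 0.
  stats.gen: runs — lexer.gen -4->0; index.gen 4->-2; result 0.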